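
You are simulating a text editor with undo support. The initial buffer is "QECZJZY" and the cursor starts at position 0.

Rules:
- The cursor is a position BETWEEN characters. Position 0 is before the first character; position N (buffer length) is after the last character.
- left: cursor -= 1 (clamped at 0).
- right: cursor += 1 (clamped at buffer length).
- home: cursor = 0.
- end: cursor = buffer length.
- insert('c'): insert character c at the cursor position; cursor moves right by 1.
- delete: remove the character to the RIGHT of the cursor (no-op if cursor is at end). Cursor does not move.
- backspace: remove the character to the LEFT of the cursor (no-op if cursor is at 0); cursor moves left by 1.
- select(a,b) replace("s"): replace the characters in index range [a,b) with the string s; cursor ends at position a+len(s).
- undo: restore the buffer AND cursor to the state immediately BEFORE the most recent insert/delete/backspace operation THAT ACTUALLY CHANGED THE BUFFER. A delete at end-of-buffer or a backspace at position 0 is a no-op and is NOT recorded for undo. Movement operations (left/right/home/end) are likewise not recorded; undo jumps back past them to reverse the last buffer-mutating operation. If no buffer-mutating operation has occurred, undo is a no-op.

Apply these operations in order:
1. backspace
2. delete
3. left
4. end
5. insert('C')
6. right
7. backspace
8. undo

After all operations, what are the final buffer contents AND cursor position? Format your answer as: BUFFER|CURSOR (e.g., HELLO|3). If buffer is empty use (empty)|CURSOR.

After op 1 (backspace): buf='QECZJZY' cursor=0
After op 2 (delete): buf='ECZJZY' cursor=0
After op 3 (left): buf='ECZJZY' cursor=0
After op 4 (end): buf='ECZJZY' cursor=6
After op 5 (insert('C')): buf='ECZJZYC' cursor=7
After op 6 (right): buf='ECZJZYC' cursor=7
After op 7 (backspace): buf='ECZJZY' cursor=6
After op 8 (undo): buf='ECZJZYC' cursor=7

Answer: ECZJZYC|7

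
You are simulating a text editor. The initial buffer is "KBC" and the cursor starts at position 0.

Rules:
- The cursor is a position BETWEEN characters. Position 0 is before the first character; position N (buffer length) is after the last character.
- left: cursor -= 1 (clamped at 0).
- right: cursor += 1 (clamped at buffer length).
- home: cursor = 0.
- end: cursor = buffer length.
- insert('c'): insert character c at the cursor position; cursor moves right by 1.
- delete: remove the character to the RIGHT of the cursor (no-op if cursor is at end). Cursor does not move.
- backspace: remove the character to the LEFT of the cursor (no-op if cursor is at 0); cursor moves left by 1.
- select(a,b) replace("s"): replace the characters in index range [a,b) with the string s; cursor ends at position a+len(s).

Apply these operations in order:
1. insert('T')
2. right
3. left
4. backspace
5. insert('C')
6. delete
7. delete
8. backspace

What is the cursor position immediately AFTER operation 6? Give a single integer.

Answer: 1

Derivation:
After op 1 (insert('T')): buf='TKBC' cursor=1
After op 2 (right): buf='TKBC' cursor=2
After op 3 (left): buf='TKBC' cursor=1
After op 4 (backspace): buf='KBC' cursor=0
After op 5 (insert('C')): buf='CKBC' cursor=1
After op 6 (delete): buf='CBC' cursor=1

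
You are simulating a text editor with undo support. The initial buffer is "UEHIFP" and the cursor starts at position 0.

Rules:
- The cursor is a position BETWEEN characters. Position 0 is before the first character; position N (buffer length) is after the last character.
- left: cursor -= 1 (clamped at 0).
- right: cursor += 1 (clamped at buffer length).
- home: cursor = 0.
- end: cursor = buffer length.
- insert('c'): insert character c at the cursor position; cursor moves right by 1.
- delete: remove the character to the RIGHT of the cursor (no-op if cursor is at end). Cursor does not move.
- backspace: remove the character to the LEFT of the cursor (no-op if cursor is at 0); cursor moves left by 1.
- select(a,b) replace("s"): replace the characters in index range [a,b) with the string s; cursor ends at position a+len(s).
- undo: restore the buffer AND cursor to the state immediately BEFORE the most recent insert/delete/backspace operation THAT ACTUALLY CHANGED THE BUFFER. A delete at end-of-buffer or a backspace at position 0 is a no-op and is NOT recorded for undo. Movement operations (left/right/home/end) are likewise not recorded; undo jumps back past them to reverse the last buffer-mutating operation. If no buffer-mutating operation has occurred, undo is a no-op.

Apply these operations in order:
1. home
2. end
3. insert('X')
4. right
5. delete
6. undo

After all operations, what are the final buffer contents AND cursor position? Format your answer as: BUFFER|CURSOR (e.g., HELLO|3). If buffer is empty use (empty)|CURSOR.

Answer: UEHIFP|6

Derivation:
After op 1 (home): buf='UEHIFP' cursor=0
After op 2 (end): buf='UEHIFP' cursor=6
After op 3 (insert('X')): buf='UEHIFPX' cursor=7
After op 4 (right): buf='UEHIFPX' cursor=7
After op 5 (delete): buf='UEHIFPX' cursor=7
After op 6 (undo): buf='UEHIFP' cursor=6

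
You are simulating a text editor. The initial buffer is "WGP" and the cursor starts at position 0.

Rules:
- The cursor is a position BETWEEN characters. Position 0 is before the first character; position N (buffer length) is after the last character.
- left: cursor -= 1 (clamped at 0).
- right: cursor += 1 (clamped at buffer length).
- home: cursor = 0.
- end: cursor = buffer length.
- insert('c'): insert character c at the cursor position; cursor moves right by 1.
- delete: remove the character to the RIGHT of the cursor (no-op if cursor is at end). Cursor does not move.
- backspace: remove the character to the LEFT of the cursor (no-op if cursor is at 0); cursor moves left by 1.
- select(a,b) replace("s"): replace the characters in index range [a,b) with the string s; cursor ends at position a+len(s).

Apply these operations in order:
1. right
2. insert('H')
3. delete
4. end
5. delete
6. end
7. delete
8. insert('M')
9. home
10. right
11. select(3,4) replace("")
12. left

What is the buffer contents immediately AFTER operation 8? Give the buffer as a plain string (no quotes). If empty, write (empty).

After op 1 (right): buf='WGP' cursor=1
After op 2 (insert('H')): buf='WHGP' cursor=2
After op 3 (delete): buf='WHP' cursor=2
After op 4 (end): buf='WHP' cursor=3
After op 5 (delete): buf='WHP' cursor=3
After op 6 (end): buf='WHP' cursor=3
After op 7 (delete): buf='WHP' cursor=3
After op 8 (insert('M')): buf='WHPM' cursor=4

Answer: WHPM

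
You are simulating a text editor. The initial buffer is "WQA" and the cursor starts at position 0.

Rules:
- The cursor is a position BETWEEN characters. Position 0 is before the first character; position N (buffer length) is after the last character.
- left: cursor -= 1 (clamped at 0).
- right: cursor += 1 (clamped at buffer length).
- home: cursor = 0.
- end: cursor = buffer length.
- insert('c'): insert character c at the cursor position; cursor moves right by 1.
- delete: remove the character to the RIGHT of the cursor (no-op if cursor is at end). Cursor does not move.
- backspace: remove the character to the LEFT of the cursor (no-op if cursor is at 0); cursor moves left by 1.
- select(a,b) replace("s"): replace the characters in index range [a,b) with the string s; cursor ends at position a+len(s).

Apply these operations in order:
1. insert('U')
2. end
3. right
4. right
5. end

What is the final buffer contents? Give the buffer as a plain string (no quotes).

Answer: UWQA

Derivation:
After op 1 (insert('U')): buf='UWQA' cursor=1
After op 2 (end): buf='UWQA' cursor=4
After op 3 (right): buf='UWQA' cursor=4
After op 4 (right): buf='UWQA' cursor=4
After op 5 (end): buf='UWQA' cursor=4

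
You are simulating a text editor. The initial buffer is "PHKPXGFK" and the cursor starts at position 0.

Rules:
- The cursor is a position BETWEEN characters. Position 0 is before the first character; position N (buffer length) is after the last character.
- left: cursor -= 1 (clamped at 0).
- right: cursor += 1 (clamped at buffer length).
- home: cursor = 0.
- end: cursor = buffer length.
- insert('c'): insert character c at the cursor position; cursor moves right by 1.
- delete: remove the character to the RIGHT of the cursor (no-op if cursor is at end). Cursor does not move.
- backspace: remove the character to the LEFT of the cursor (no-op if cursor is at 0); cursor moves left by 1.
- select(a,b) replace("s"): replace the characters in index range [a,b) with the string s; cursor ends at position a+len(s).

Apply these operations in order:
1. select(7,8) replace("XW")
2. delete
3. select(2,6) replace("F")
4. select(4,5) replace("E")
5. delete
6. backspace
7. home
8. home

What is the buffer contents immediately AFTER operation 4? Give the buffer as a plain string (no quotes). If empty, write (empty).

After op 1 (select(7,8) replace("XW")): buf='PHKPXGFXW' cursor=9
After op 2 (delete): buf='PHKPXGFXW' cursor=9
After op 3 (select(2,6) replace("F")): buf='PHFFXW' cursor=3
After op 4 (select(4,5) replace("E")): buf='PHFFEW' cursor=5

Answer: PHFFEW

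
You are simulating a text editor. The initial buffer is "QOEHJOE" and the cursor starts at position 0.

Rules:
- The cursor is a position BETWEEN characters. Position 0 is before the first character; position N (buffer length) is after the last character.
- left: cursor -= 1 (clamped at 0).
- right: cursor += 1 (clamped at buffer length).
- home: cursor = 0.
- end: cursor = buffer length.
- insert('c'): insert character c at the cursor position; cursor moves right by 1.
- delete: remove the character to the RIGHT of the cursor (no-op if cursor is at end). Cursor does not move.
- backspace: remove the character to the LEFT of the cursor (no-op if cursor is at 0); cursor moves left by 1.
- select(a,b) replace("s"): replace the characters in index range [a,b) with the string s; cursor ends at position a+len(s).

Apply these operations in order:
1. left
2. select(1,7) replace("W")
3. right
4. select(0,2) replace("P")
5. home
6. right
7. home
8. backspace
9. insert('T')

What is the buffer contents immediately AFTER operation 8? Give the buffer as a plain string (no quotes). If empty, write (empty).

Answer: P

Derivation:
After op 1 (left): buf='QOEHJOE' cursor=0
After op 2 (select(1,7) replace("W")): buf='QW' cursor=2
After op 3 (right): buf='QW' cursor=2
After op 4 (select(0,2) replace("P")): buf='P' cursor=1
After op 5 (home): buf='P' cursor=0
After op 6 (right): buf='P' cursor=1
After op 7 (home): buf='P' cursor=0
After op 8 (backspace): buf='P' cursor=0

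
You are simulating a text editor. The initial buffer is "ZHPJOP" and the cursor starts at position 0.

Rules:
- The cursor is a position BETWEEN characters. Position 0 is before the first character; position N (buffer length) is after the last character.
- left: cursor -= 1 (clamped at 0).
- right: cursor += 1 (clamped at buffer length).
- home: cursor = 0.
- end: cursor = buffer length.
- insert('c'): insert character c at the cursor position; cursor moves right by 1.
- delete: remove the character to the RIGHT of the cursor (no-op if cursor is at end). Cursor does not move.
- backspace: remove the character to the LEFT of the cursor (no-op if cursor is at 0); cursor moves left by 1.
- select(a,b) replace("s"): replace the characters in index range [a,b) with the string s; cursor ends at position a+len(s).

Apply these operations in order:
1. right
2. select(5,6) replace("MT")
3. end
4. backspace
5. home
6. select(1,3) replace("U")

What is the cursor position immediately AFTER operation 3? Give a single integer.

Answer: 7

Derivation:
After op 1 (right): buf='ZHPJOP' cursor=1
After op 2 (select(5,6) replace("MT")): buf='ZHPJOMT' cursor=7
After op 3 (end): buf='ZHPJOMT' cursor=7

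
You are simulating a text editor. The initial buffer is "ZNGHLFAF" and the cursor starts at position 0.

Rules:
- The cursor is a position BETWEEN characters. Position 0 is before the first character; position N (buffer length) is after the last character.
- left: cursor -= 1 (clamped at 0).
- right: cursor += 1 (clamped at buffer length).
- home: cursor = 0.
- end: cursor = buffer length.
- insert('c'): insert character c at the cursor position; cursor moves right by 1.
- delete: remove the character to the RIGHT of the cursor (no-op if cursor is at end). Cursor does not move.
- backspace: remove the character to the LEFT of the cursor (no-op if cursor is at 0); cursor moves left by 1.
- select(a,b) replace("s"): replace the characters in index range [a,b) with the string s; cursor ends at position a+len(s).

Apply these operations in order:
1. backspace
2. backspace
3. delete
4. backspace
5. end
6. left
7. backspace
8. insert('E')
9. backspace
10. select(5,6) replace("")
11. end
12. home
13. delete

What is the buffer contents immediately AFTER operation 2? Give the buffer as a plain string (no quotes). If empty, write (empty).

Answer: ZNGHLFAF

Derivation:
After op 1 (backspace): buf='ZNGHLFAF' cursor=0
After op 2 (backspace): buf='ZNGHLFAF' cursor=0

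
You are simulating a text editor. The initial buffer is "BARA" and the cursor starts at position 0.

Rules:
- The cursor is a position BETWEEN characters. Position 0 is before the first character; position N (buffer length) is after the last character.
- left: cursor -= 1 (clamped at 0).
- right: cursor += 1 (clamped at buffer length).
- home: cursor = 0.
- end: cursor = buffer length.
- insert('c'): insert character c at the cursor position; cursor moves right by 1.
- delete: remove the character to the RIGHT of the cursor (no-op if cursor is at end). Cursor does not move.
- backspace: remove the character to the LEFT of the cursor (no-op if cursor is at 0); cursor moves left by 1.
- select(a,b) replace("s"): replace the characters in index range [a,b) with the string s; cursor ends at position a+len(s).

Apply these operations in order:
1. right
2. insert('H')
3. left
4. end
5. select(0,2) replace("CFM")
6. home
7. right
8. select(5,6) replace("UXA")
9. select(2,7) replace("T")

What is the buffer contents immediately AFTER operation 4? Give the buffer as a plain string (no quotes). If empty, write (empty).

Answer: BHARA

Derivation:
After op 1 (right): buf='BARA' cursor=1
After op 2 (insert('H')): buf='BHARA' cursor=2
After op 3 (left): buf='BHARA' cursor=1
After op 4 (end): buf='BHARA' cursor=5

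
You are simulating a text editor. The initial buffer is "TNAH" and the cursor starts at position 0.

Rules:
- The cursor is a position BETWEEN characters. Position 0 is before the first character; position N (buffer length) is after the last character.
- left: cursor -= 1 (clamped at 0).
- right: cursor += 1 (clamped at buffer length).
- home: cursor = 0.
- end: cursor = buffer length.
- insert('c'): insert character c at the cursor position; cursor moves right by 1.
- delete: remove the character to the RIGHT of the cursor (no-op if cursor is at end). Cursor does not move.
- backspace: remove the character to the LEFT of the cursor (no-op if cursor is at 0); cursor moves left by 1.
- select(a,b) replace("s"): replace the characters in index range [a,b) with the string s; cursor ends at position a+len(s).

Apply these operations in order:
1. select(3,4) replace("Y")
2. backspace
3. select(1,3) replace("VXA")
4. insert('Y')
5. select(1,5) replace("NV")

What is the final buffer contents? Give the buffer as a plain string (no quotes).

Answer: TNV

Derivation:
After op 1 (select(3,4) replace("Y")): buf='TNAY' cursor=4
After op 2 (backspace): buf='TNA' cursor=3
After op 3 (select(1,3) replace("VXA")): buf='TVXA' cursor=4
After op 4 (insert('Y')): buf='TVXAY' cursor=5
After op 5 (select(1,5) replace("NV")): buf='TNV' cursor=3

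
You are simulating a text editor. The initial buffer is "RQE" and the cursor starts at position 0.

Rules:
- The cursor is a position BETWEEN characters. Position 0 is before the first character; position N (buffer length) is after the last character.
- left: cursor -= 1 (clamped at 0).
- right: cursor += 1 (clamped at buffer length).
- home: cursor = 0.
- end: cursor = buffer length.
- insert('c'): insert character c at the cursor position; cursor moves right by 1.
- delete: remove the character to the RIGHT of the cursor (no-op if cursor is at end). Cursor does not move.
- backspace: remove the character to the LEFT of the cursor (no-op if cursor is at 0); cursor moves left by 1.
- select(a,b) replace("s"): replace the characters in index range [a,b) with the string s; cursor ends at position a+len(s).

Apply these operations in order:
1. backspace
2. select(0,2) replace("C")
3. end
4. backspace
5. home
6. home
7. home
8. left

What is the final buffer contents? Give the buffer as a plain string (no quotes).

After op 1 (backspace): buf='RQE' cursor=0
After op 2 (select(0,2) replace("C")): buf='CE' cursor=1
After op 3 (end): buf='CE' cursor=2
After op 4 (backspace): buf='C' cursor=1
After op 5 (home): buf='C' cursor=0
After op 6 (home): buf='C' cursor=0
After op 7 (home): buf='C' cursor=0
After op 8 (left): buf='C' cursor=0

Answer: C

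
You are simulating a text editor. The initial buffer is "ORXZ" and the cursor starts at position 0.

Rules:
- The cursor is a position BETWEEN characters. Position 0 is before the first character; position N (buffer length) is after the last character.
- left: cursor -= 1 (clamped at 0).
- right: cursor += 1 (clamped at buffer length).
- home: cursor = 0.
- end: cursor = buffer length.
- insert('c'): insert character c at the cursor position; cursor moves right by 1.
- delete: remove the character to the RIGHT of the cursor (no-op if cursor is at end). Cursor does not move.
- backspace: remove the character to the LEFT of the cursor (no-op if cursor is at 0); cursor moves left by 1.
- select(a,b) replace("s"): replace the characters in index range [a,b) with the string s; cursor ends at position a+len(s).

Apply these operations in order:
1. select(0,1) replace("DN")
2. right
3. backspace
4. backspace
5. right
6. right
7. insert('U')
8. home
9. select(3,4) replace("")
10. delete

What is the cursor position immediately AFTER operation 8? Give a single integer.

After op 1 (select(0,1) replace("DN")): buf='DNRXZ' cursor=2
After op 2 (right): buf='DNRXZ' cursor=3
After op 3 (backspace): buf='DNXZ' cursor=2
After op 4 (backspace): buf='DXZ' cursor=1
After op 5 (right): buf='DXZ' cursor=2
After op 6 (right): buf='DXZ' cursor=3
After op 7 (insert('U')): buf='DXZU' cursor=4
After op 8 (home): buf='DXZU' cursor=0

Answer: 0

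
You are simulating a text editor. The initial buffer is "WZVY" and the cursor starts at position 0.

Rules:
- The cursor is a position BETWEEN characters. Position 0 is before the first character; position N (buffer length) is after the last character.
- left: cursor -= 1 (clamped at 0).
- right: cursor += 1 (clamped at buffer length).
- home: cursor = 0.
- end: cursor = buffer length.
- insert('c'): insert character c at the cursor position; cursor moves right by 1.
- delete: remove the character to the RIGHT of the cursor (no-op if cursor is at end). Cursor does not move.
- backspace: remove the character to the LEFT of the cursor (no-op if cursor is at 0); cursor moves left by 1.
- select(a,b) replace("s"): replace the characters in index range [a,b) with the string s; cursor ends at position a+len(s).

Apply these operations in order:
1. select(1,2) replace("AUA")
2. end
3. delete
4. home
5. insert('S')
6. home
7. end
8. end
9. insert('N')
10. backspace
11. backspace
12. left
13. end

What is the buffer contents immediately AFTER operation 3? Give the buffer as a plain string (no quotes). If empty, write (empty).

After op 1 (select(1,2) replace("AUA")): buf='WAUAVY' cursor=4
After op 2 (end): buf='WAUAVY' cursor=6
After op 3 (delete): buf='WAUAVY' cursor=6

Answer: WAUAVY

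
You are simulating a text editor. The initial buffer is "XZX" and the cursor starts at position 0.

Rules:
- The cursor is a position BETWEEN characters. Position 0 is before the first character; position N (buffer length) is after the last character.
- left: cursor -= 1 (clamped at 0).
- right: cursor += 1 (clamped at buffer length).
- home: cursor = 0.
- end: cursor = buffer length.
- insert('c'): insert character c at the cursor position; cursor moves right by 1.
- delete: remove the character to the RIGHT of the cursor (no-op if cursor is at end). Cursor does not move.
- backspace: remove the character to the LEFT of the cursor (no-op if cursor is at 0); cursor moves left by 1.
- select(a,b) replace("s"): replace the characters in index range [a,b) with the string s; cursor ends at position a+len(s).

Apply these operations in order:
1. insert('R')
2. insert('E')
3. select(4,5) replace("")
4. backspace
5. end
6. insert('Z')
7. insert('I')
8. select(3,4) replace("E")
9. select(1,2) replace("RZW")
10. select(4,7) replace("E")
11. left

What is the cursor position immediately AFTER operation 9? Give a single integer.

Answer: 4

Derivation:
After op 1 (insert('R')): buf='RXZX' cursor=1
After op 2 (insert('E')): buf='REXZX' cursor=2
After op 3 (select(4,5) replace("")): buf='REXZ' cursor=4
After op 4 (backspace): buf='REX' cursor=3
After op 5 (end): buf='REX' cursor=3
After op 6 (insert('Z')): buf='REXZ' cursor=4
After op 7 (insert('I')): buf='REXZI' cursor=5
After op 8 (select(3,4) replace("E")): buf='REXEI' cursor=4
After op 9 (select(1,2) replace("RZW")): buf='RRZWXEI' cursor=4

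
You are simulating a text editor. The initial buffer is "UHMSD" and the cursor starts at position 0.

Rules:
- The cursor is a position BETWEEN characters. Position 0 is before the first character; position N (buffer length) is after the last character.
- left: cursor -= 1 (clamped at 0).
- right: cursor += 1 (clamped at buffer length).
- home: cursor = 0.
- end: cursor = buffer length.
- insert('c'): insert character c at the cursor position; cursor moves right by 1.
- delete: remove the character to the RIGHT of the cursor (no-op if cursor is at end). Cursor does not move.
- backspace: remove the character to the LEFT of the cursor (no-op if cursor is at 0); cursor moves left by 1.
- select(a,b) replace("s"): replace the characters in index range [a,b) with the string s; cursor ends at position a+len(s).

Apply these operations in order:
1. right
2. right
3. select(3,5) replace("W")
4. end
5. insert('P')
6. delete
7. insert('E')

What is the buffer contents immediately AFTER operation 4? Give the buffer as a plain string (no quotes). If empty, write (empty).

After op 1 (right): buf='UHMSD' cursor=1
After op 2 (right): buf='UHMSD' cursor=2
After op 3 (select(3,5) replace("W")): buf='UHMW' cursor=4
After op 4 (end): buf='UHMW' cursor=4

Answer: UHMW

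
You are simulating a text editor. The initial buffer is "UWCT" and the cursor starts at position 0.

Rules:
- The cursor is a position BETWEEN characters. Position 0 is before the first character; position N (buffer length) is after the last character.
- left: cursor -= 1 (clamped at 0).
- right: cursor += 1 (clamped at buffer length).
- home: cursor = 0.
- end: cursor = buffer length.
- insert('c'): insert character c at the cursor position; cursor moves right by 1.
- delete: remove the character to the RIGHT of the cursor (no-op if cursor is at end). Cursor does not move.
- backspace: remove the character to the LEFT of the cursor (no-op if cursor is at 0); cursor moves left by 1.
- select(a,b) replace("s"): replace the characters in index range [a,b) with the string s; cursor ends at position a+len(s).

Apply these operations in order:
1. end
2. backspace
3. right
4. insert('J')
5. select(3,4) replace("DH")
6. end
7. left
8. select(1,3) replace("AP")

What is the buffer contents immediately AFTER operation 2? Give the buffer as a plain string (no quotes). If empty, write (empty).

After op 1 (end): buf='UWCT' cursor=4
After op 2 (backspace): buf='UWC' cursor=3

Answer: UWC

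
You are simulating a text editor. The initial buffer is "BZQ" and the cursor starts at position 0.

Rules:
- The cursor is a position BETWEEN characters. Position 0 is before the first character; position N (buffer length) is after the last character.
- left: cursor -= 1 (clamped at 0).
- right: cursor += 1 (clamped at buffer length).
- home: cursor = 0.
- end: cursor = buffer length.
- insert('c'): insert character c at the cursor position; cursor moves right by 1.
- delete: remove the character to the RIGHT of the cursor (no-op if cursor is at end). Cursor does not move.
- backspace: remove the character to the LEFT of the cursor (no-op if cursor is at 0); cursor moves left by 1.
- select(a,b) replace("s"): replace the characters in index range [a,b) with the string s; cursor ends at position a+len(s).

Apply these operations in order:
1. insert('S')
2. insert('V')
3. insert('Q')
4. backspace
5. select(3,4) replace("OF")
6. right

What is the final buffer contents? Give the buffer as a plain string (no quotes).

Answer: SVBOFQ

Derivation:
After op 1 (insert('S')): buf='SBZQ' cursor=1
After op 2 (insert('V')): buf='SVBZQ' cursor=2
After op 3 (insert('Q')): buf='SVQBZQ' cursor=3
After op 4 (backspace): buf='SVBZQ' cursor=2
After op 5 (select(3,4) replace("OF")): buf='SVBOFQ' cursor=5
After op 6 (right): buf='SVBOFQ' cursor=6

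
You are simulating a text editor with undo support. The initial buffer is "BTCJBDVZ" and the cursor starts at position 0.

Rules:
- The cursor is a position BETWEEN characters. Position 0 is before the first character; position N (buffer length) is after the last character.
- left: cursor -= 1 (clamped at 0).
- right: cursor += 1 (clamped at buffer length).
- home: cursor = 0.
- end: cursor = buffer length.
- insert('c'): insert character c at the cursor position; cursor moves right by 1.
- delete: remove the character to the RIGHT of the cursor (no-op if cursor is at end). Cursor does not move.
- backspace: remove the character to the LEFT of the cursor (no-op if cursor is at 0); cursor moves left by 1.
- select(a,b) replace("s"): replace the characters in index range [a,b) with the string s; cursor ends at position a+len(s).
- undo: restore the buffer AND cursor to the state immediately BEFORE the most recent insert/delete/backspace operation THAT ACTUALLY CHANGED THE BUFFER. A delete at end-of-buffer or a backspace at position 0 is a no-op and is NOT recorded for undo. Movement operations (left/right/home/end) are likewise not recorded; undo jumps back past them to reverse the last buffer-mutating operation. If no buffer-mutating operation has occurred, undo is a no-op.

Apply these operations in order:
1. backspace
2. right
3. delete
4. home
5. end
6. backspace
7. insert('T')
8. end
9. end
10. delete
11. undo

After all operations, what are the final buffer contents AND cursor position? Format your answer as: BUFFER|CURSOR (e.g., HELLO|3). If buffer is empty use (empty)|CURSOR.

After op 1 (backspace): buf='BTCJBDVZ' cursor=0
After op 2 (right): buf='BTCJBDVZ' cursor=1
After op 3 (delete): buf='BCJBDVZ' cursor=1
After op 4 (home): buf='BCJBDVZ' cursor=0
After op 5 (end): buf='BCJBDVZ' cursor=7
After op 6 (backspace): buf='BCJBDV' cursor=6
After op 7 (insert('T')): buf='BCJBDVT' cursor=7
After op 8 (end): buf='BCJBDVT' cursor=7
After op 9 (end): buf='BCJBDVT' cursor=7
After op 10 (delete): buf='BCJBDVT' cursor=7
After op 11 (undo): buf='BCJBDV' cursor=6

Answer: BCJBDV|6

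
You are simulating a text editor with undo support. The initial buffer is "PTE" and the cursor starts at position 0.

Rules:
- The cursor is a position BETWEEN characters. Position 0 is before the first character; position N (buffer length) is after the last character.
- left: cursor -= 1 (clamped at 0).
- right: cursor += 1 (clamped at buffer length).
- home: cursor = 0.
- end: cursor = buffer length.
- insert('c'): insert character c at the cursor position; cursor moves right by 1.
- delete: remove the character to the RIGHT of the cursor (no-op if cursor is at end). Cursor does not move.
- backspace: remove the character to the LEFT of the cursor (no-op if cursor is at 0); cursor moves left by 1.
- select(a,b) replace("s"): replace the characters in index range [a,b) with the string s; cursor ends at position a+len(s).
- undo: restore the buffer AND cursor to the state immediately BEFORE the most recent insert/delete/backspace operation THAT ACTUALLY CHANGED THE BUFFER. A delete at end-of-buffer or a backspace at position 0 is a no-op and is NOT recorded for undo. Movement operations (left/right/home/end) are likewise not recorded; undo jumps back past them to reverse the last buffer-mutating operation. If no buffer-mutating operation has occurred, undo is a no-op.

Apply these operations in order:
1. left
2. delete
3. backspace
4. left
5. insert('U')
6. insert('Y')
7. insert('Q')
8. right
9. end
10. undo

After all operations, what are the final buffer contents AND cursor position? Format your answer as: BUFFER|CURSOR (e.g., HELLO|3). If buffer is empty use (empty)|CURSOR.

After op 1 (left): buf='PTE' cursor=0
After op 2 (delete): buf='TE' cursor=0
After op 3 (backspace): buf='TE' cursor=0
After op 4 (left): buf='TE' cursor=0
After op 5 (insert('U')): buf='UTE' cursor=1
After op 6 (insert('Y')): buf='UYTE' cursor=2
After op 7 (insert('Q')): buf='UYQTE' cursor=3
After op 8 (right): buf='UYQTE' cursor=4
After op 9 (end): buf='UYQTE' cursor=5
After op 10 (undo): buf='UYTE' cursor=2

Answer: UYTE|2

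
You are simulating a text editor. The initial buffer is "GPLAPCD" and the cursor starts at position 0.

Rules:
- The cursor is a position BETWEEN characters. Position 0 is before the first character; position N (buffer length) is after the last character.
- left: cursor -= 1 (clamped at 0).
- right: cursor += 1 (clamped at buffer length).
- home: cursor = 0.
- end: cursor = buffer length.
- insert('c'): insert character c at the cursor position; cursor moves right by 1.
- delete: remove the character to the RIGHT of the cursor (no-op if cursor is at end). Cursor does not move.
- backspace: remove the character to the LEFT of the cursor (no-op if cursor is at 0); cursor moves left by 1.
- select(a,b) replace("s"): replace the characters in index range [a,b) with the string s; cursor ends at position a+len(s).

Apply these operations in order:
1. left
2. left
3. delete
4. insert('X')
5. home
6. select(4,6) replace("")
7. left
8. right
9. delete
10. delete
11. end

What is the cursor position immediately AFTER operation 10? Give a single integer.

Answer: 4

Derivation:
After op 1 (left): buf='GPLAPCD' cursor=0
After op 2 (left): buf='GPLAPCD' cursor=0
After op 3 (delete): buf='PLAPCD' cursor=0
After op 4 (insert('X')): buf='XPLAPCD' cursor=1
After op 5 (home): buf='XPLAPCD' cursor=0
After op 6 (select(4,6) replace("")): buf='XPLAD' cursor=4
After op 7 (left): buf='XPLAD' cursor=3
After op 8 (right): buf='XPLAD' cursor=4
After op 9 (delete): buf='XPLA' cursor=4
After op 10 (delete): buf='XPLA' cursor=4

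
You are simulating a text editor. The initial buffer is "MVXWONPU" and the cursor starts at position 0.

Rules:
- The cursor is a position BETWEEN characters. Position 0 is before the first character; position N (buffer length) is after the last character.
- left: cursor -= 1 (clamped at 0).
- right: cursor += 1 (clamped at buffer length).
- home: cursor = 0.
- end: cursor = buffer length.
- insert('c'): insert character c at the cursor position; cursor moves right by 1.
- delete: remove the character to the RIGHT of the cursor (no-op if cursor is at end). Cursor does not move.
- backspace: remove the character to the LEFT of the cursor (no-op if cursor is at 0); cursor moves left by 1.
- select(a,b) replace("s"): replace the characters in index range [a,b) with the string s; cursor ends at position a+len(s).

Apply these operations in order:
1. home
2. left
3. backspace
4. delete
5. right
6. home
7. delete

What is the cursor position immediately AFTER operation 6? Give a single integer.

After op 1 (home): buf='MVXWONPU' cursor=0
After op 2 (left): buf='MVXWONPU' cursor=0
After op 3 (backspace): buf='MVXWONPU' cursor=0
After op 4 (delete): buf='VXWONPU' cursor=0
After op 5 (right): buf='VXWONPU' cursor=1
After op 6 (home): buf='VXWONPU' cursor=0

Answer: 0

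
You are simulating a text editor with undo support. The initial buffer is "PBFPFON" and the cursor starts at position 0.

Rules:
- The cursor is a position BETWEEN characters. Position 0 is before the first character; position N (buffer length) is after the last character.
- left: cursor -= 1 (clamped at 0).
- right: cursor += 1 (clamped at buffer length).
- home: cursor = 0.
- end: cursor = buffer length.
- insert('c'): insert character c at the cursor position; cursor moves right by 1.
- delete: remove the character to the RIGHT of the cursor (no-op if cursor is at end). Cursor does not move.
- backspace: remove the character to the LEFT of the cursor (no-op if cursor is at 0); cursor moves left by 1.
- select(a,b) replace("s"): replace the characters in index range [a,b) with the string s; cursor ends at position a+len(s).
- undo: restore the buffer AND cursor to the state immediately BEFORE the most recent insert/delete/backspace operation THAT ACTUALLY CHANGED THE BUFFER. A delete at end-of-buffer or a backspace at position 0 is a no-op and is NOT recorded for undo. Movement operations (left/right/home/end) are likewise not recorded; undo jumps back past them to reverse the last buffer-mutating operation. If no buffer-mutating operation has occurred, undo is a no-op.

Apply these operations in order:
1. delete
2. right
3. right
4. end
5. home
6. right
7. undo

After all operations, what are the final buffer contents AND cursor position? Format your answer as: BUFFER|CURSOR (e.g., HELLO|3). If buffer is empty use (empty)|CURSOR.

After op 1 (delete): buf='BFPFON' cursor=0
After op 2 (right): buf='BFPFON' cursor=1
After op 3 (right): buf='BFPFON' cursor=2
After op 4 (end): buf='BFPFON' cursor=6
After op 5 (home): buf='BFPFON' cursor=0
After op 6 (right): buf='BFPFON' cursor=1
After op 7 (undo): buf='PBFPFON' cursor=0

Answer: PBFPFON|0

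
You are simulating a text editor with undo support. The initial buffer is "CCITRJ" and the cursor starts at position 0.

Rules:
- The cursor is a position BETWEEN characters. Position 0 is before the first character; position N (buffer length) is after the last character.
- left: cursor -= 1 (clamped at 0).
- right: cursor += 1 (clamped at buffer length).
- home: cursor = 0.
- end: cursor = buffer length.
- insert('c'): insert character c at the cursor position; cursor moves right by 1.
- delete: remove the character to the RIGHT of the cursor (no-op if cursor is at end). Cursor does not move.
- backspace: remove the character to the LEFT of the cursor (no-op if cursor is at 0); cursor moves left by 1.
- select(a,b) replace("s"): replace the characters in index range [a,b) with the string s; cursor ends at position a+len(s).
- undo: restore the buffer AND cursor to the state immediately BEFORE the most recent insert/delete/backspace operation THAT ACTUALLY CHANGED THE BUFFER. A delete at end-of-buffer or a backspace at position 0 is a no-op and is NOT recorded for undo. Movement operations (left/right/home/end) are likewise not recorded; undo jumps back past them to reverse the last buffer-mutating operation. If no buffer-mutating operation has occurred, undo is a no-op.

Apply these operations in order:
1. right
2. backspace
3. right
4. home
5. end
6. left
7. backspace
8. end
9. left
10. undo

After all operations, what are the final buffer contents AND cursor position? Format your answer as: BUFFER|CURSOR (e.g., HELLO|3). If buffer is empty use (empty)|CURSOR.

After op 1 (right): buf='CCITRJ' cursor=1
After op 2 (backspace): buf='CITRJ' cursor=0
After op 3 (right): buf='CITRJ' cursor=1
After op 4 (home): buf='CITRJ' cursor=0
After op 5 (end): buf='CITRJ' cursor=5
After op 6 (left): buf='CITRJ' cursor=4
After op 7 (backspace): buf='CITJ' cursor=3
After op 8 (end): buf='CITJ' cursor=4
After op 9 (left): buf='CITJ' cursor=3
After op 10 (undo): buf='CITRJ' cursor=4

Answer: CITRJ|4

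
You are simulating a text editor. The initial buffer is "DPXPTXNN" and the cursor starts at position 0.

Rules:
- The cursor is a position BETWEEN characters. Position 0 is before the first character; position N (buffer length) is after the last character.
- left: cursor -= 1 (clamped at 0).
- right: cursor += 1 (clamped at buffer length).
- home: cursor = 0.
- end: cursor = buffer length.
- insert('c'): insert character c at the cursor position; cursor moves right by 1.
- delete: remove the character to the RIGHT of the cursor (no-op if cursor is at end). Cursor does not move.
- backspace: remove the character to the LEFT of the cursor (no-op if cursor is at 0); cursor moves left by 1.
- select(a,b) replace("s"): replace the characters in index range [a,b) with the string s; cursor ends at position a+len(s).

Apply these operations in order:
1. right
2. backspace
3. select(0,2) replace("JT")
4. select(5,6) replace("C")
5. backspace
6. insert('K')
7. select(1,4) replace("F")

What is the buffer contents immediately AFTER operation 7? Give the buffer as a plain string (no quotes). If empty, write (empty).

Answer: JFXKN

Derivation:
After op 1 (right): buf='DPXPTXNN' cursor=1
After op 2 (backspace): buf='PXPTXNN' cursor=0
After op 3 (select(0,2) replace("JT")): buf='JTPTXNN' cursor=2
After op 4 (select(5,6) replace("C")): buf='JTPTXCN' cursor=6
After op 5 (backspace): buf='JTPTXN' cursor=5
After op 6 (insert('K')): buf='JTPTXKN' cursor=6
After op 7 (select(1,4) replace("F")): buf='JFXKN' cursor=2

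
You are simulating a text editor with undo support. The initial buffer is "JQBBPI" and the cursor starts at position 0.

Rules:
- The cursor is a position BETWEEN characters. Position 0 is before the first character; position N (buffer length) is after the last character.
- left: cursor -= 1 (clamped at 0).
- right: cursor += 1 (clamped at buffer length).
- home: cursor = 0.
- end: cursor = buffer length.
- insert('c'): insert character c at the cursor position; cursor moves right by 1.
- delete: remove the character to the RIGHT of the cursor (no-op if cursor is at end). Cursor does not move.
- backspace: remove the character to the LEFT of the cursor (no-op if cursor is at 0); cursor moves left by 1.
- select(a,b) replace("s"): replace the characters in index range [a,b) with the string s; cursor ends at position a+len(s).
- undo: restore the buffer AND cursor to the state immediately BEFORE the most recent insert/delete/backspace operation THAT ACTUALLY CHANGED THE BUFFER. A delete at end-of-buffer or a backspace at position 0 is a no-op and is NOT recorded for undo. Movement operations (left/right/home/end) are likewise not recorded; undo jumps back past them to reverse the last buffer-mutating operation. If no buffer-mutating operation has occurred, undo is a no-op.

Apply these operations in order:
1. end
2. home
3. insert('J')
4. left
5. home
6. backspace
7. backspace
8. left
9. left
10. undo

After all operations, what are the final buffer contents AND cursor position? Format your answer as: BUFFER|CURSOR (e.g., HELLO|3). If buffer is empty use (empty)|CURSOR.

Answer: JQBBPI|0

Derivation:
After op 1 (end): buf='JQBBPI' cursor=6
After op 2 (home): buf='JQBBPI' cursor=0
After op 3 (insert('J')): buf='JJQBBPI' cursor=1
After op 4 (left): buf='JJQBBPI' cursor=0
After op 5 (home): buf='JJQBBPI' cursor=0
After op 6 (backspace): buf='JJQBBPI' cursor=0
After op 7 (backspace): buf='JJQBBPI' cursor=0
After op 8 (left): buf='JJQBBPI' cursor=0
After op 9 (left): buf='JJQBBPI' cursor=0
After op 10 (undo): buf='JQBBPI' cursor=0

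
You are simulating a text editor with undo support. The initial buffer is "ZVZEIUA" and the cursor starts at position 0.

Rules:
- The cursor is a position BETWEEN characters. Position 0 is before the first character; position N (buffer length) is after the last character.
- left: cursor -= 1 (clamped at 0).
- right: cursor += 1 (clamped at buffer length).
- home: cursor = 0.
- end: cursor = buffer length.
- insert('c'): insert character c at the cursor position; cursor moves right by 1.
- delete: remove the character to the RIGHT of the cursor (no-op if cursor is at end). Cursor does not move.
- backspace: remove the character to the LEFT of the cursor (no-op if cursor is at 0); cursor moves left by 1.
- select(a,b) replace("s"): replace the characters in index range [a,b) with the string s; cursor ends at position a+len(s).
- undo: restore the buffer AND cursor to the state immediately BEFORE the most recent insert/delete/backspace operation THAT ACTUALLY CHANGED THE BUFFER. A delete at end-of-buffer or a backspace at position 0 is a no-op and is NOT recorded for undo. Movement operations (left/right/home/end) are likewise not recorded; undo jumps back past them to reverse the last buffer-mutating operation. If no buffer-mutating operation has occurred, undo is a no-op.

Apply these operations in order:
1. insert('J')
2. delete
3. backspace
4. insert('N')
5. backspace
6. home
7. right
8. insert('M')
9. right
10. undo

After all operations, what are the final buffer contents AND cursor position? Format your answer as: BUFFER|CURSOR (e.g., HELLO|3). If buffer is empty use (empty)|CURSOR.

After op 1 (insert('J')): buf='JZVZEIUA' cursor=1
After op 2 (delete): buf='JVZEIUA' cursor=1
After op 3 (backspace): buf='VZEIUA' cursor=0
After op 4 (insert('N')): buf='NVZEIUA' cursor=1
After op 5 (backspace): buf='VZEIUA' cursor=0
After op 6 (home): buf='VZEIUA' cursor=0
After op 7 (right): buf='VZEIUA' cursor=1
After op 8 (insert('M')): buf='VMZEIUA' cursor=2
After op 9 (right): buf='VMZEIUA' cursor=3
After op 10 (undo): buf='VZEIUA' cursor=1

Answer: VZEIUA|1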